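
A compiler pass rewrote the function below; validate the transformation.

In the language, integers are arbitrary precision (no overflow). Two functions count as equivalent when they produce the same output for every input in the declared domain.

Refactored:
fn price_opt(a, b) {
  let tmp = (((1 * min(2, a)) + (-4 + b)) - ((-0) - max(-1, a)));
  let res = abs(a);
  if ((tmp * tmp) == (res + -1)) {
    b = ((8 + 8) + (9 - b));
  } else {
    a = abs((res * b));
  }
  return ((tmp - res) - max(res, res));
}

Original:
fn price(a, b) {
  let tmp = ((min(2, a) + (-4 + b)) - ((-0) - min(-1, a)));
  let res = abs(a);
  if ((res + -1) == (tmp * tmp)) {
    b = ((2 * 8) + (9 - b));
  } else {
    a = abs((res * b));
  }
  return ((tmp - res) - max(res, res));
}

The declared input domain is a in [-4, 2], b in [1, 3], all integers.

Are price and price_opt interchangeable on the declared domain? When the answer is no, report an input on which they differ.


Try a=-4, b=1.
price: tmp := -11 | res := 4 | ((res + -1) == (tmp * tmp)): false | a := 4 | result -19
price_opt: tmp := -8 | res := 4 | ((tmp * tmp) == (res + -1)): false | a := 4 | result -16
-19 vs -16 — the two versions disagree here.
verdict: not equivalent; witness: a=-4, b=1


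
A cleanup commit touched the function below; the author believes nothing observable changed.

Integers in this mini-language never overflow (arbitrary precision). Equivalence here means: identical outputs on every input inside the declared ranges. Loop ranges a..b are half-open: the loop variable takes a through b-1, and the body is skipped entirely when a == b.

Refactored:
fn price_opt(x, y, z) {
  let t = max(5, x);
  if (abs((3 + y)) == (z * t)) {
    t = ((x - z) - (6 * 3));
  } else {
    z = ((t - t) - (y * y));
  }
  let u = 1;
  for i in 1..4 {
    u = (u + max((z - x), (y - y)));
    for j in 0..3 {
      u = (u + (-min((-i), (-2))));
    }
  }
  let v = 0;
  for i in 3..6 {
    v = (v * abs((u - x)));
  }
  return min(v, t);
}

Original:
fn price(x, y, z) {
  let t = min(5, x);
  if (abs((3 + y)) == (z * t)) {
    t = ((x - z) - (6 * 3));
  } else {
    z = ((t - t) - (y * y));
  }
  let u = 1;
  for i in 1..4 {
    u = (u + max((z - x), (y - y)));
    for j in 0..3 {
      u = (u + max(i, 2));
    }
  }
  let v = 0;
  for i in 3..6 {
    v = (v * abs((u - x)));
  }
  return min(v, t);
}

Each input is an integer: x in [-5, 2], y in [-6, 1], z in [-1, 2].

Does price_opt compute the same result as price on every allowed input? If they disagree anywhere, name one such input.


These are not equivalent — on x=-5, y=-6, z=-1 the outputs split (-5 vs 0).
price: t := -5 | (abs((3 + y)) == (z * t)): false | z := -36 | u := 1 | iter i=1: | u := 1 | iter j=0: | u := 3 | iter j=1: | u := 5 | iter j=2: | u := 7 | iter i=2: | u := 7 | iter j=0: | u := 9 | iter j=1: | u := 11 | iter j=2: | u := 13 | iter i=3: | u := 13 | iter j=0: | u := 16 | iter j=1: | u := 19 | iter j=2: | u := 22 | v := 0 | iter i=3: | v := 0 | iter i=4: | v := 0 | iter i=5: | v := 0 | result -5
price_opt: t := 5 | (abs((3 + y)) == (z * t)): false | z := -36 | u := 1 | iter i=1: | u := 1 | iter j=0: | u := 3 | iter j=1: | u := 5 | iter j=2: | u := 7 | iter i=2: | u := 7 | iter j=0: | u := 9 | iter j=1: | u := 11 | iter j=2: | u := 13 | iter i=3: | u := 13 | iter j=0: | u := 16 | iter j=1: | u := 19 | iter j=2: | u := 22 | v := 0 | iter i=3: | v := 0 | iter i=4: | v := 0 | iter i=5: | v := 0 | result 0
verdict: not equivalent; witness: x=-5, y=-6, z=-1


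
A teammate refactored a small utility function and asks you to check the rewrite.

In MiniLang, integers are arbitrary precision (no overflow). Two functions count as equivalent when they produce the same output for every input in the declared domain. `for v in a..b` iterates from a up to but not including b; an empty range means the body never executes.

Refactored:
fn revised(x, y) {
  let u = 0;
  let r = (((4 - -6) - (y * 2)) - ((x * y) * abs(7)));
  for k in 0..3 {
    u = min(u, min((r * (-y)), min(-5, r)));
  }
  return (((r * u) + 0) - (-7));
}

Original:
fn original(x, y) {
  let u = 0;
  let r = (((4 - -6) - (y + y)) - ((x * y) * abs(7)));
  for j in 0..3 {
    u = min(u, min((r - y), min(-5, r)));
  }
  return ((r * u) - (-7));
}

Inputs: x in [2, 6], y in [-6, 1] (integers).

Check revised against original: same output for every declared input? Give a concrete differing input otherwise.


x=2, y=1 yields 49 from original but 43 from revised.
verdict: not equivalent; witness: x=2, y=1


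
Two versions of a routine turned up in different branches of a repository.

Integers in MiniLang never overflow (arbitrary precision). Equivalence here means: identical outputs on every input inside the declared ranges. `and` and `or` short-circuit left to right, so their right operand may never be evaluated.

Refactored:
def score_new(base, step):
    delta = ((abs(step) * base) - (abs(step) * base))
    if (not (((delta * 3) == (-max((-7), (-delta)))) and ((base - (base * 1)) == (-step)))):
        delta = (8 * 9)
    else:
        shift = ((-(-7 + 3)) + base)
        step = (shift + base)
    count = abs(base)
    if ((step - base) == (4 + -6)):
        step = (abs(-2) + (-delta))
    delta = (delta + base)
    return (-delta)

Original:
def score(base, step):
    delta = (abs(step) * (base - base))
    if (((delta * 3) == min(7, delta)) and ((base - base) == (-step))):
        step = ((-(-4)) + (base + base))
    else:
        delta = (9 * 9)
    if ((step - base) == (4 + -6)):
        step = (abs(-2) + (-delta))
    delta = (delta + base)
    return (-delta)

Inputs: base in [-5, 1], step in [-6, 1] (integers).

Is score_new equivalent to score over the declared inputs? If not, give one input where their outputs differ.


base=-5, step=-6 yields -76 from score but -67 from score_new.
verdict: not equivalent; witness: base=-5, step=-6


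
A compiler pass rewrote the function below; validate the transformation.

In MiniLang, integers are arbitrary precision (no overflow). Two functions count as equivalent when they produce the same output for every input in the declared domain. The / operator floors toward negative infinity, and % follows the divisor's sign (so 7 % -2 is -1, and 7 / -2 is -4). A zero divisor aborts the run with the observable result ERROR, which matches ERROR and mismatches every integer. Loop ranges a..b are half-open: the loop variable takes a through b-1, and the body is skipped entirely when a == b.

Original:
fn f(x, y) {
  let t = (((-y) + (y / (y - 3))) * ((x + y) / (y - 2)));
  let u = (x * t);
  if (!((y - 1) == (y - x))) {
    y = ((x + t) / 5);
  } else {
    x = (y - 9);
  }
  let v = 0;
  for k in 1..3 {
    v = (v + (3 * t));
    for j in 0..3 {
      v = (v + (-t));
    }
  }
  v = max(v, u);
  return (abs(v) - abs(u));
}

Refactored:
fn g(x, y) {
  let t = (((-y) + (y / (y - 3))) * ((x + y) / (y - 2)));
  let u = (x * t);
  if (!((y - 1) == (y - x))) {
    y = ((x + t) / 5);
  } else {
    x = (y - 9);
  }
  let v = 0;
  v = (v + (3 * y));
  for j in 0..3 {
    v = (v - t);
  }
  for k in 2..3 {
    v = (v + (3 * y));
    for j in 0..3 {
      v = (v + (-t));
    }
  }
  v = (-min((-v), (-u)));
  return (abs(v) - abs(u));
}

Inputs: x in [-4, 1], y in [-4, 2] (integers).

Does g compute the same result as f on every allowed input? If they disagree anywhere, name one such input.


On input x=-4, y=-4, f returns -16 while g returns 0.
verdict: not equivalent; witness: x=-4, y=-4


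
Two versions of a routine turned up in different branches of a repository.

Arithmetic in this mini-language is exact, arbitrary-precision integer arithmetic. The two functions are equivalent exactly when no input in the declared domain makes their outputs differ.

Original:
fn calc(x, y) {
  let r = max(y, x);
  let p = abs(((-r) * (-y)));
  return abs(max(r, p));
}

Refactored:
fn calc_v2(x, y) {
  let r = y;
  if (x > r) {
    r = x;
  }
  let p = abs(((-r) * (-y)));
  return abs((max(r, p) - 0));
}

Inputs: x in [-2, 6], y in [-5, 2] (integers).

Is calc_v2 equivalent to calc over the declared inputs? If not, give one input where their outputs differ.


Changes here: arithmetic usage differs; also branching structure differs; also constant usage differs; also min/max/abs usage differs; also statement counts differ; also comparison usage differs; the full 72-point sweep finds no disagreement.
verdict: equivalent


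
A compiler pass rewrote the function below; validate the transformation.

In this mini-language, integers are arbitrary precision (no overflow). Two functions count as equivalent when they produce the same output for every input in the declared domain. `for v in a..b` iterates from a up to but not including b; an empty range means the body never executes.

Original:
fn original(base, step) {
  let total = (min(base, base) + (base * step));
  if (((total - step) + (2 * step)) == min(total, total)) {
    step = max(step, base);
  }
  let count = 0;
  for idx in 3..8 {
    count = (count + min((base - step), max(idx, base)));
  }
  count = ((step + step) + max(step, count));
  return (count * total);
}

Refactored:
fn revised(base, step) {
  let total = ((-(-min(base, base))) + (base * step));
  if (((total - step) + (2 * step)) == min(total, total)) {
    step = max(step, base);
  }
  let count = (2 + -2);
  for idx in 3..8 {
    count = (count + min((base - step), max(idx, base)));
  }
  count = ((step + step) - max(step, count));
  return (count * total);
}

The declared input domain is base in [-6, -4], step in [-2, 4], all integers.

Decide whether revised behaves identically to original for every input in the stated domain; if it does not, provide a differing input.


There is a counterexample at base=-6, step=-2: -36 on one side, -12 on the other.
original: total = 6; (((total - step) + (2 * step)) == min(total, total)) -> false; count = 0; [idx=3]; count = -4; [idx=4]; count = -8; [idx=5]; count = -12; [idx=6]; count = -16; [idx=7]; count = -20; count = -6; return -36
revised: total = 6; (((total - step) + (2 * step)) == min(total, total)) -> false; count = 0; [idx=3]; count = -4; [idx=4]; count = -8; [idx=5]; count = -12; [idx=6]; count = -16; [idx=7]; count = -20; count = -2; return -12
verdict: not equivalent; witness: base=-6, step=-2


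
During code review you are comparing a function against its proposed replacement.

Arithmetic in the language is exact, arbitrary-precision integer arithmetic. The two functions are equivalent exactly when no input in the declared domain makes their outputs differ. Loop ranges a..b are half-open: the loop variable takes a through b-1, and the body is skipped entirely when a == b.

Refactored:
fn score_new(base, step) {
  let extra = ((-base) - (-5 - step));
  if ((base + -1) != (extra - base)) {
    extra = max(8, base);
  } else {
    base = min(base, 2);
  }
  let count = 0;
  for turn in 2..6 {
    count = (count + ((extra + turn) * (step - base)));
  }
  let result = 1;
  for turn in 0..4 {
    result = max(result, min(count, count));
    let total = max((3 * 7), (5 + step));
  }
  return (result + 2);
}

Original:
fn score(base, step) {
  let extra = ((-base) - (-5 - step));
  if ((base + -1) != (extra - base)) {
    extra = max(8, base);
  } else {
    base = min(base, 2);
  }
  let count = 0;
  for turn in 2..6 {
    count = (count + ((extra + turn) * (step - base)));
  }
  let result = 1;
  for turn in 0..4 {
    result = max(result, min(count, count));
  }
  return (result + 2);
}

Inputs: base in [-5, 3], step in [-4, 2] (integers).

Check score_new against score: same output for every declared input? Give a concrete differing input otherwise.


Comparing the listings, the differences include: min/max/abs usage differs; and local variable names differ; and arithmetic usage differs; and statement counts differ; and constant usage differs.
Spot check at base=-1, step=2 — score: extra := 8 | ((base + -1) != (extra - base)): true | extra := 8 | count := 0 | iter turn=2: | count := 30 | iter turn=3: | count := 63 | iter turn=4: | count := 99 | iter turn=5: | count := 138 | result := 1 | iter turn=0: | result := 138 | iter turn=1: | result := 138 | iter turn=2: | result := 138 | iter turn=3: | result := 138 | result 140. score_new: extra := 8 | ((base + -1) != (extra - base)): true | extra := 8 | count := 0 | iter turn=2: | count := 30 | iter turn=3: | count := 63 | iter turn=4: | count := 99 | iter turn=5: | count := 138 | result := 1 | iter turn=0: | result := 138 | total := 21 | iter turn=1: | result := 138 | total := 21 | iter turn=2: | result := 138 | total := 21 | iter turn=3: | result := 138 | total := 21 | result 140. Both give 140.
An exhaustive pass over the 63 declared inputs shows identical outputs.
verdict: equivalent


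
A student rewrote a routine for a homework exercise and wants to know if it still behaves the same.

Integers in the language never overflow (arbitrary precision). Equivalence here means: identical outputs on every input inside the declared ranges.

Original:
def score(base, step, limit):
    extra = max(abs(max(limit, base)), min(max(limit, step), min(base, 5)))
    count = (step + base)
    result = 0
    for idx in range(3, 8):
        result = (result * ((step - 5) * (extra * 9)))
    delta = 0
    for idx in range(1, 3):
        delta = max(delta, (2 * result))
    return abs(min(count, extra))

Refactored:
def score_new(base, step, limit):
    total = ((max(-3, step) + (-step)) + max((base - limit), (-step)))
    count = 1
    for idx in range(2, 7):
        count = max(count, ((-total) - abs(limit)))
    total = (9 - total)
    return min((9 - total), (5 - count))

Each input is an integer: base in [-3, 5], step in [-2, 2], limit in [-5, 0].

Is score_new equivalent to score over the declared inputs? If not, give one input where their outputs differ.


Evaluate both at base=-3, step=-2, limit=-5.
score: extra := 3 | count := -5 | result := 0 | iter idx=3: | result := 0 | iter idx=4: | result := 0 | iter idx=5: | result := 0 | iter idx=6: | result := 0 | iter idx=7: | result := 0 | delta := 0 | iter idx=1: | delta := 0 | iter idx=2: | delta := 0 | result 5
score_new: total := 2 | count := 1 | iter idx=2: | count := 1 | iter idx=3: | count := 1 | iter idx=4: | count := 1 | iter idx=5: | count := 1 | iter idx=6: | count := 1 | total := 7 | result 2
5 vs 2 — the two versions disagree here.
verdict: not equivalent; witness: base=-3, step=-2, limit=-5


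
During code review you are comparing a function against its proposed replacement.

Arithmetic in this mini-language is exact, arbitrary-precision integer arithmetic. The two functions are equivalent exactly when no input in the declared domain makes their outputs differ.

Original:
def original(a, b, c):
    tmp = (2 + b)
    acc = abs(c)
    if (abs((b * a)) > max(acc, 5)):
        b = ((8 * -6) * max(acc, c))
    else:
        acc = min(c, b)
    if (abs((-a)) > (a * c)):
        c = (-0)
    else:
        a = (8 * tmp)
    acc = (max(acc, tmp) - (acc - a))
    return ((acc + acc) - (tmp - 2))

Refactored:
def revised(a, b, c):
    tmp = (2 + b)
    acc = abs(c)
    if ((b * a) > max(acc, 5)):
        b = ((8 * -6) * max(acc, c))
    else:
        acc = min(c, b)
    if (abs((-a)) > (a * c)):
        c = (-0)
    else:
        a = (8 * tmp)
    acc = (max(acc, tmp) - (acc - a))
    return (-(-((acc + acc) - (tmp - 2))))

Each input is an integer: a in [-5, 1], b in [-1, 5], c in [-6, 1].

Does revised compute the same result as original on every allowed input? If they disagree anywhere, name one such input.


Not equivalent: a=-5, b=2, c=-6 separates them (62 vs 82).
original: tmp=4, then acc=6, then (abs((b * a)) > max(acc, 5)) is true, then b=-288, then (abs((-a)) > (a * c)) is false, then a=32, then acc=32, then returns 62
revised: tmp=4, then acc=6, then ((b * a) > max(acc, 5)) is false, then acc=-6, then (abs((-a)) > (a * c)) is false, then a=32, then acc=42, then returns 82
verdict: not equivalent; witness: a=-5, b=2, c=-6


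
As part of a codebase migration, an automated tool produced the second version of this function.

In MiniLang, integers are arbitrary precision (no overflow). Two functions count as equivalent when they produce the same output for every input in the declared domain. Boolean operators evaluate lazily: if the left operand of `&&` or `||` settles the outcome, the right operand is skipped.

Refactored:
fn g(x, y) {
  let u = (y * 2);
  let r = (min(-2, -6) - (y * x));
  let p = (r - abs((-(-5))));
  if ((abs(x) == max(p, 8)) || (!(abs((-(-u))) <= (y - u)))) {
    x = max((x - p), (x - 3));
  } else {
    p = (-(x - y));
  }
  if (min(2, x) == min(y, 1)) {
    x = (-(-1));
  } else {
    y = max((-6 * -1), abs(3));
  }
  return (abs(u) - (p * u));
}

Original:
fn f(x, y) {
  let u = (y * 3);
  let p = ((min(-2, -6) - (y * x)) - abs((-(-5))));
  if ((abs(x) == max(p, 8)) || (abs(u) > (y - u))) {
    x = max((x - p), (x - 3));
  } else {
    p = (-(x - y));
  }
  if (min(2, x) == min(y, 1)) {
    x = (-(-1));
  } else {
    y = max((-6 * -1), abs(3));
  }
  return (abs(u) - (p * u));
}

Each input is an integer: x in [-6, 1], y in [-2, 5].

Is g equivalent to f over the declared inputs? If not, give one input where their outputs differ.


These are not equivalent — on x=-6, y=-2 the outputs split (-132 vs -88).
f: u=-6, then p=-23, then ((abs(x) == max(p, 8)) || (abs(u) > (y - u))) is true, then x=17, then (min(2, x) == min(y, 1)) is false, then y=6, then returns -132
g: u=-4, then r=-18, then p=-23, then ((abs(x) == max(p, 8)) || (!(abs((-(-u))) <= (y - u)))) is true, then x=17, then (min(2, x) == min(y, 1)) is false, then y=6, then returns -88
verdict: not equivalent; witness: x=-6, y=-2


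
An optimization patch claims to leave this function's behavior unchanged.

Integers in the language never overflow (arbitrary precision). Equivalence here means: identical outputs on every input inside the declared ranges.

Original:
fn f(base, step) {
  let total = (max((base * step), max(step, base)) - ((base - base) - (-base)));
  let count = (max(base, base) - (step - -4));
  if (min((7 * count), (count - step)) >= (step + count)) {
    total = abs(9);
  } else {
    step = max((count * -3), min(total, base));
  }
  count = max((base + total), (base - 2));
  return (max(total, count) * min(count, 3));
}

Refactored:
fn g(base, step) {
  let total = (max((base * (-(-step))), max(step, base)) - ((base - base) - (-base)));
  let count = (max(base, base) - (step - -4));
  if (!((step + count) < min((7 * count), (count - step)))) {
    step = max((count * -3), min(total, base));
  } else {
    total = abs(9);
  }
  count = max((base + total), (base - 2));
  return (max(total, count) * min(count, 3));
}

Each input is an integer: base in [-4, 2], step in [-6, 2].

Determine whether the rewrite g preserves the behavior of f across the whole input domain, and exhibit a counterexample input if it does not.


The rewrite breaks on base=-3, step=-6, where the results are 27 and 63.
f: total = 21; count = -1; (min((7 * count), (count - step)) >= (step + count)) -> true; total = 9; count = 6; return 27
g: total = 21; count = -1; (!((step + count) < min((7 * count), (count - step)))) -> true; step = 3; count = 18; return 63
verdict: not equivalent; witness: base=-3, step=-6


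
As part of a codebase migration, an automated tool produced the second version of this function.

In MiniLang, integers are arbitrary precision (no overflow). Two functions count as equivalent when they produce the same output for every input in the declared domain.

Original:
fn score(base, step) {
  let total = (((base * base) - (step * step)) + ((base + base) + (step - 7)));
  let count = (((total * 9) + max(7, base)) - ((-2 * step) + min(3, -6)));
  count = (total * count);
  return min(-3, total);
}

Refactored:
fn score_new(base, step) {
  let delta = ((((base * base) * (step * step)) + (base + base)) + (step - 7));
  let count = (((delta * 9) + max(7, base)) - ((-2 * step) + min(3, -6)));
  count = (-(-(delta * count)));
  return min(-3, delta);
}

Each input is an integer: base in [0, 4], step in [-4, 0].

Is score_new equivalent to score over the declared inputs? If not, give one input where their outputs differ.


On input base=0, step=-4, score returns -27 while score_new returns -11.
verdict: not equivalent; witness: base=0, step=-4


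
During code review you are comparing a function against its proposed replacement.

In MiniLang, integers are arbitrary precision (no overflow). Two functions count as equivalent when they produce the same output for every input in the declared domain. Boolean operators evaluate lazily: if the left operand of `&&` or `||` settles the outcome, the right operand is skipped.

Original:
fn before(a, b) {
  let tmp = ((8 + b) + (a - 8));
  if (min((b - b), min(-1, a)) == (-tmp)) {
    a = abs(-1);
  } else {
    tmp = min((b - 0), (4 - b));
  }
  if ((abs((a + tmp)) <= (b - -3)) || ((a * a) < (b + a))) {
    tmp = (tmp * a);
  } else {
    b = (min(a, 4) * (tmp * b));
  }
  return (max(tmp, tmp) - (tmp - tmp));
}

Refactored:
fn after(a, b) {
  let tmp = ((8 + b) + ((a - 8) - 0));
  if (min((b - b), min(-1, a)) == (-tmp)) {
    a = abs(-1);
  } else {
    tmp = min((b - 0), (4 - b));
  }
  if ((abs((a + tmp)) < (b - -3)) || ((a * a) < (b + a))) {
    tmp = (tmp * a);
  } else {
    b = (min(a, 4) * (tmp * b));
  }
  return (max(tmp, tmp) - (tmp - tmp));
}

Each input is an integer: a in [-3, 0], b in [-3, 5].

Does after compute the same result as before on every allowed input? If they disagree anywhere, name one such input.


The rewrite breaks on a=-1, b=-1, where the results are 1 and -1.
before: tmp := -2 | (min((b - b), min(-1, a)) == (-tmp)): false | tmp := -1 | ((abs((a + tmp)) <= (b - -3)) || ((a * a) < (b + a))): true | tmp := 1 | result 1
after: tmp := -2 | (min((b - b), min(-1, a)) == (-tmp)): false | tmp := -1 | ((abs((a + tmp)) < (b - -3)) || ((a * a) < (b + a))): false | b := -1 | result -1
verdict: not equivalent; witness: a=-1, b=-1


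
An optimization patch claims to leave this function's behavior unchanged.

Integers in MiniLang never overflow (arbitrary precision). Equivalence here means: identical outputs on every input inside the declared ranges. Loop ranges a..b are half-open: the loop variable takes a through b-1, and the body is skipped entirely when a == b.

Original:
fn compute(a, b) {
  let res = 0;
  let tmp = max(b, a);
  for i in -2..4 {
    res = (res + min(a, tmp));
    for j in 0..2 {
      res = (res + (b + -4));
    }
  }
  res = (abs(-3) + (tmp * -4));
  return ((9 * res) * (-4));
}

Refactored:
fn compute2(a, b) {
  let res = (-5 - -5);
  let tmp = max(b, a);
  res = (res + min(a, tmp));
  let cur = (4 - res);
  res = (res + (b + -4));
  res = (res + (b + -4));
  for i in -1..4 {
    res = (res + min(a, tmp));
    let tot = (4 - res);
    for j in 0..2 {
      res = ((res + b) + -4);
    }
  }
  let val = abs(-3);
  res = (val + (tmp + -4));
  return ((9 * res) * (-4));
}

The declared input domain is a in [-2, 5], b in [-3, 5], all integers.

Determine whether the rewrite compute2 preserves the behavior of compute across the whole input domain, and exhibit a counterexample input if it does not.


Run the pair on a=-2, b=-3.
compute: res=0, then tmp=-2, then (i=-2), then res=-2, then (j=0), then res=-9, then (j=1), then res=-16, then (i=-1), then res=-18, then (j=0), then res=-25, then (j=1), then res=-32, then (i=0), then res=-34, then (j=0), then res=-41, then (j=1), then res=-48, then (i=1), then res=-50, then (j=0), then res=-57, then (j=1), then res=-64, then (i=2), then res=-66, then (j=0), then res=-73, then (j=1), then res=-80, then (i=3), then res=-82, then (j=0), then res=-89, then (j=1), then res=-96, then res=11, then returns -396
compute2: res=0, then tmp=-2, then res=-2, then cur=6, then res=-9, then res=-16, then (i=-1), then res=-18, then tot=22, then (j=0), then res=-25, then (j=1), then res=-32, then (i=0), then res=-34, then tot=38, then (j=0), then res=-41, then (j=1), then res=-48, then (i=1), then res=-50, then tot=54, then (j=0), then res=-57, then (j=1), then res=-64, then (i=2), then res=-66, then tot=70, then (j=0), then res=-73, then (j=1), then res=-80, then (i=3), then res=-82, then tot=86, then (j=0), then res=-89, then (j=1), then res=-96, then val=3, then res=-3, then returns 108
-396 != 108, so the rewrite changes behavior.
verdict: not equivalent; witness: a=-2, b=-3


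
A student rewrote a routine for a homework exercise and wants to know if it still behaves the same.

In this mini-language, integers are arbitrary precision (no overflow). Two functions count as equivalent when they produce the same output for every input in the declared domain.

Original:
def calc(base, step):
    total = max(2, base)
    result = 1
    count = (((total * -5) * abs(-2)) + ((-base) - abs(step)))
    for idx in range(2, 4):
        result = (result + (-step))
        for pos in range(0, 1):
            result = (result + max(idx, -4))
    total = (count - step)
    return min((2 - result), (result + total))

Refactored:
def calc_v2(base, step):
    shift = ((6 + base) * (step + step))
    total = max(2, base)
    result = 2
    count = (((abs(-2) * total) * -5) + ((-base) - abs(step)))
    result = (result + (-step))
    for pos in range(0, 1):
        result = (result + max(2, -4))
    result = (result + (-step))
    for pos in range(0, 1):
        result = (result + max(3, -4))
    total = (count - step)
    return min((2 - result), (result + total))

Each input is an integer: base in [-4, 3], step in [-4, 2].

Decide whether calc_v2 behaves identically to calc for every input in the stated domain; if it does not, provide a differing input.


Evaluate both at base=-4, step=-4.
calc: total = 2; result = 1; count = -20; [idx=2]; result = 5; [pos=0]; result = 7; [idx=3]; result = 11; [pos=0]; result = 14; total = -16; return -12
calc_v2: shift = -16; total = 2; result = 2; count = -20; result = 6; [pos=0]; result = 8; result = 12; [pos=0]; result = 15; total = -16; return -13
-12 vs -13 — the two versions disagree here.
verdict: not equivalent; witness: base=-4, step=-4


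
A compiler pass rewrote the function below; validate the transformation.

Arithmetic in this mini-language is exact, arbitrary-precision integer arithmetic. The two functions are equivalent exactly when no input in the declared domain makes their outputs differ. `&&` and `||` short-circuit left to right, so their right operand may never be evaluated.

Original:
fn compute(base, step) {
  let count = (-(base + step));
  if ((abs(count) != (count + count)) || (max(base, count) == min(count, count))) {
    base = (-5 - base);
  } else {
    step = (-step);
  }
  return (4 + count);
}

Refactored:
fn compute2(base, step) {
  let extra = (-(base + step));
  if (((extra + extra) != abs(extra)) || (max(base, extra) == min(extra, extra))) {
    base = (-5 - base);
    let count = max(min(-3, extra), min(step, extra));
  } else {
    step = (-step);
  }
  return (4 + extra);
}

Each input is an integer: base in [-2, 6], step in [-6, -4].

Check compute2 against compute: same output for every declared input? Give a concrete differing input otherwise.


Side by side, the visible changes include: constant usage differs; also min/max/abs usage differs; also statement counts differ; also local variable names differ.
Spot check at base=3, step=-5 — compute: count := 2 | ((abs(count) != (count + count)) || (max(base, count) == min(count, count))): true | base := -8 | result 6. compute2: extra := 2 | (((extra + extra) != abs(extra)) || (max(base, extra) == min(extra, extra))): true | base := -8 | count := -3 | result 6. Both give 6.
Across all 27 domain points the two functions coincide.
verdict: equivalent


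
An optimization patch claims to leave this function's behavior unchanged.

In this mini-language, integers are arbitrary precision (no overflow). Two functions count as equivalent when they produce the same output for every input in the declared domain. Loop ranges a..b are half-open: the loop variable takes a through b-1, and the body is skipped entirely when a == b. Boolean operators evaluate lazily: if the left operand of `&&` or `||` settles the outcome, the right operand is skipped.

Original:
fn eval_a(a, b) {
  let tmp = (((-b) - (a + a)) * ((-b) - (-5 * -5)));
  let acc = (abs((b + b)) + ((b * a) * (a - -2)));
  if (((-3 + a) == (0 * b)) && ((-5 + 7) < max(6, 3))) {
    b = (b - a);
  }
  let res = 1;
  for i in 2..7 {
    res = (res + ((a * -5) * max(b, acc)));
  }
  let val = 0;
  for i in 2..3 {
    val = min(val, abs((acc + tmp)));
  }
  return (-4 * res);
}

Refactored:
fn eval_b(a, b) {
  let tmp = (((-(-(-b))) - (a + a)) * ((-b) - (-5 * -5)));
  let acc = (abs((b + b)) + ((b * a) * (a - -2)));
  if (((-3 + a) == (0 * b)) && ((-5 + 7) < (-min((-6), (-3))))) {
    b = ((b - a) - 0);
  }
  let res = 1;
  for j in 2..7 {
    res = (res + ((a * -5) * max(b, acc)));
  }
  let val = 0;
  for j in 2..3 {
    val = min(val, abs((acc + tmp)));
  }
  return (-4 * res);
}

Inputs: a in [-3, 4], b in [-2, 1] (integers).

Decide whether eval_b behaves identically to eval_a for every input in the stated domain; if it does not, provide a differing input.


This is a faithful refactor — local variable names differ; and min/max/abs usage differs; and arithmetic usage differs; and constant usage differs, but the computed results match everywhere.
As a probe, take a=0, b=-1: eval_a runs tmp = -24; acc = 2; (((-3 + a) == (0 * b)) && ((-5 + 7) < max(6, 3))) -> false; res = 1; [i=2]; res = 1; [i=3]; res = 1; [i=4]; res = 1; [i=5]; res = 1; [i=6]; res = 1; val = 0; [i=2]; val = 0; return -4; eval_b runs tmp = -24; acc = 2; (((-3 + a) == (0 * b)) && ((-5 + 7) < (-min((-6), (-3))))) -> false; res = 1; [j=2]; res = 1; [j=3]; res = 1; [j=4]; res = 1; [j=5]; res = 1; [j=6]; res = 1; val = 0; [j=2]; val = 0; return -4; both end at -4.
Sweeping the whole domain (32 inputs) finds no disagreement.
verdict: equivalent


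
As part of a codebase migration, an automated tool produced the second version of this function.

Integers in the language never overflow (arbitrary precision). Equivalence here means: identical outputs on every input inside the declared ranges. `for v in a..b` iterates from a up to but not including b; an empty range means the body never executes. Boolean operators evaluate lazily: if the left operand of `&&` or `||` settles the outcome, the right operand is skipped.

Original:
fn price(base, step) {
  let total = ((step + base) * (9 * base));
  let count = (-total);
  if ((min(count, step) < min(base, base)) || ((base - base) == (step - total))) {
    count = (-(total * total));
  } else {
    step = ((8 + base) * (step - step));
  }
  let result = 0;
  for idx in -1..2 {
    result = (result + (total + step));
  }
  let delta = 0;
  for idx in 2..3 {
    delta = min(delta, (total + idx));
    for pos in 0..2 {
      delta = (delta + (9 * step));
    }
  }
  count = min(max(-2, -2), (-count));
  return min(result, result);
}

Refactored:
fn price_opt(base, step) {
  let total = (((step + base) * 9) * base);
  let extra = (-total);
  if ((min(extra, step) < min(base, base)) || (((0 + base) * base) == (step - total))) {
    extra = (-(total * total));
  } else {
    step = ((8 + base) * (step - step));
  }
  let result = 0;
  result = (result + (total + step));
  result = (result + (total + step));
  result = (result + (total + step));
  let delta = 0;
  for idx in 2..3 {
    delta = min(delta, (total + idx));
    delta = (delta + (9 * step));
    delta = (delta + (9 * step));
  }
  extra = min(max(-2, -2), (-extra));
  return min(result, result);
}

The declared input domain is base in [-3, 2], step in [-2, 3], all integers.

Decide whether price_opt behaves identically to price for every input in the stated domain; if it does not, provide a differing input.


Try base=-1, step=1.
price: total=0, then count=0, then ((min(count, step) < min(base, base)) || ((base - base) == (step - total))) is false, then step=0, then result=0, then (idx=-1), then result=0, then (idx=0), then result=0, then (idx=1), then result=0, then delta=0, then (idx=2), then delta=0, then (pos=0), then delta=0, then (pos=1), then delta=0, then count=-2, then returns 0
price_opt: total=0, then extra=0, then ((min(extra, step) < min(base, base)) || (((0 + base) * base) == (step - total))) is true, then extra=0, then result=0, then result=1, then result=2, then result=3, then delta=0, then (idx=2), then delta=0, then delta=9, then delta=18, then extra=-2, then returns 3
0 against 3: the behavior changed.
verdict: not equivalent; witness: base=-1, step=1


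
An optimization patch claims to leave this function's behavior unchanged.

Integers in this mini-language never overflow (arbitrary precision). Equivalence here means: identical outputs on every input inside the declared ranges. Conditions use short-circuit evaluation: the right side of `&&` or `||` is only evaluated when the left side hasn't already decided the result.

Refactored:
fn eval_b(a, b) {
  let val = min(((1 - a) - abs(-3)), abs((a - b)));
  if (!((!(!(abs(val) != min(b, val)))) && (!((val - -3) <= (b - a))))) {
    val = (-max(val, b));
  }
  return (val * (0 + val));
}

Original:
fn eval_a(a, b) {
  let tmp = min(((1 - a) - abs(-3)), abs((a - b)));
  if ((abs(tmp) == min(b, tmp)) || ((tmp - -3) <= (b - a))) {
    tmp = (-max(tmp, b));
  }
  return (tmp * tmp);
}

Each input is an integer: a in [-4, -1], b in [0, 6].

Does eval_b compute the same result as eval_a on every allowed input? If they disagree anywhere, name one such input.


This is a faithful refactor — local variable names differ; and arithmetic usage differs; and constant usage differs; and comparison usage differs; and boolean connective usage differs, but the computed results match everywhere.
Tracing a=-3, b=5: eval_a: tmp := 1 | ((abs(tmp) == min(b, tmp)) || ((tmp - -3) <= (b - a))): true | tmp := -5 | result 25 | eval_b: val := 1 | (!((!(!(abs(val) != min(b, val)))) && (!((val - -3) <= (b - a))))): true | val := -5 | result 25 — matching result 25.
Every one of the 28 inputs gives matching results.
verdict: equivalent


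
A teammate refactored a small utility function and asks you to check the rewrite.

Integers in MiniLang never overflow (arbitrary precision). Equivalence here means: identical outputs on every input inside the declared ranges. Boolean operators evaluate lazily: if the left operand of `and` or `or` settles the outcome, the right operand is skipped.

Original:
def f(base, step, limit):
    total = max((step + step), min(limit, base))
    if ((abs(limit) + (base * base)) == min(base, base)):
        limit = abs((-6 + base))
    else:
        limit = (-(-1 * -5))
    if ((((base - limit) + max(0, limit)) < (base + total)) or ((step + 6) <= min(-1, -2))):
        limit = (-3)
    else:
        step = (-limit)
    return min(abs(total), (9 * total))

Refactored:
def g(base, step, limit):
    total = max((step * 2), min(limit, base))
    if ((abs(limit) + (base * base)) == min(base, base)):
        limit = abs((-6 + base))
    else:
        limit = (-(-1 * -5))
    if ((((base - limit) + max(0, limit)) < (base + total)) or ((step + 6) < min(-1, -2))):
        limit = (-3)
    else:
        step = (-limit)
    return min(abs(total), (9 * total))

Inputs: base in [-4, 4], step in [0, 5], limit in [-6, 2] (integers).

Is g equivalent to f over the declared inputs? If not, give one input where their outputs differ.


The suspicious edit (`((step + 6) <= min(-1, -2))` became `((step + 6) < min(-1, -2))`) never changes the result for any input inside the declared domain.
Spot check at base=-3, step=2, limit=0 — f: total becomes 4; next ((abs(limit) + (base * base)) == min(base, base)) evaluates to false; next limit becomes -5; next ((((base - limit) + max(0, limit)) < (base + total)) or ((step + 6) <= min(-1, -2))) evaluates to false; next step becomes 5; next final value 4. g: total becomes 4; next ((abs(limit) + (base * base)) == min(base, base)) evaluates to false; next limit becomes -5; next ((((base - limit) + max(0, limit)) < (base + total)) or ((step + 6) < min(-1, -2))) evaluates to false; next step becomes 5; next final value 4. Both give 4.
An exhaustive pass over the 486 declared inputs shows identical outputs.
verdict: equivalent


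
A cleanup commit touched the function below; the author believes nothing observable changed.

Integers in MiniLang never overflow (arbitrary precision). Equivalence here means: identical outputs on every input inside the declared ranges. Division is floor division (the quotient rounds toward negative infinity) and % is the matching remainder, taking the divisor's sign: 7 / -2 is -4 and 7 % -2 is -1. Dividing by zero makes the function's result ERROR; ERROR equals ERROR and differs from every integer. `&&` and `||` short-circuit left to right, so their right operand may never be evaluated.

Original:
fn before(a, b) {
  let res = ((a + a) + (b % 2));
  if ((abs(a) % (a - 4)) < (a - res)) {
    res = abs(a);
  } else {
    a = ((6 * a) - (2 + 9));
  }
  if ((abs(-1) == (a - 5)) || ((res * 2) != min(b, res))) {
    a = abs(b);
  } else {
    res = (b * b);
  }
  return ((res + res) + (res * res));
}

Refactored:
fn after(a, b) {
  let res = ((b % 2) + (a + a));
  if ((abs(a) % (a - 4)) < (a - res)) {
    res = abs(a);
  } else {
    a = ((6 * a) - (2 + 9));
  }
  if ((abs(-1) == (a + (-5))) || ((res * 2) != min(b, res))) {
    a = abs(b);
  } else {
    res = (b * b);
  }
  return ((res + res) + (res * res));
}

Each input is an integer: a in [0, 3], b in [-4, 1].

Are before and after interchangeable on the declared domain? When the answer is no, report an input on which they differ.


Reading the diff, among the changes: arithmetic usage differs.
As a probe, take a=2, b=-2: before runs res=4, then ((abs(a) % (a - 4)) < (a - res)) is false, then a=1, then ((abs(-1) == (a - 5)) || ((res * 2) != min(b, res))) is true, then a=2, then returns 24; after runs res=4, then ((abs(a) % (a - 4)) < (a - res)) is false, then a=1, then ((abs(-1) == (a + (-5))) || ((res * 2) != min(b, res))) is true, then a=2, then returns 24; both end at 24.
Across all 24 domain points the two functions coincide.
verdict: equivalent


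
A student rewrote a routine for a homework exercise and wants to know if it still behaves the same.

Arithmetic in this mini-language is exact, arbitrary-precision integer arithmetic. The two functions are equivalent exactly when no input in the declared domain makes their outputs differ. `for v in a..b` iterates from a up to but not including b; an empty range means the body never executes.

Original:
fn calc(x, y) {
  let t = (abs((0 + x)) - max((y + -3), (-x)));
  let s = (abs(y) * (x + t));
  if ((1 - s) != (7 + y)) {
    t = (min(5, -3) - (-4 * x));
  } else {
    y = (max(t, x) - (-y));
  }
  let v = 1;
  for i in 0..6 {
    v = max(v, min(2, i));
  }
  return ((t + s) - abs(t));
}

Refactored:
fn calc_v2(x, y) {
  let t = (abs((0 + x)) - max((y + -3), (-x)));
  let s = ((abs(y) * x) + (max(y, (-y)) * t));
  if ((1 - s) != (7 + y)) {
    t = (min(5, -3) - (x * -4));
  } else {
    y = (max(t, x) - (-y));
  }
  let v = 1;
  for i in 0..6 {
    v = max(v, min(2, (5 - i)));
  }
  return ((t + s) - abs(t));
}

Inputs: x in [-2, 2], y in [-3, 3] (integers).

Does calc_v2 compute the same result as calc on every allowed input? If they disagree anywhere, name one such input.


Although min/max/abs usage differs, arithmetic usage differs, constant usage differs, 35/35 inputs agree.
verdict: equivalent


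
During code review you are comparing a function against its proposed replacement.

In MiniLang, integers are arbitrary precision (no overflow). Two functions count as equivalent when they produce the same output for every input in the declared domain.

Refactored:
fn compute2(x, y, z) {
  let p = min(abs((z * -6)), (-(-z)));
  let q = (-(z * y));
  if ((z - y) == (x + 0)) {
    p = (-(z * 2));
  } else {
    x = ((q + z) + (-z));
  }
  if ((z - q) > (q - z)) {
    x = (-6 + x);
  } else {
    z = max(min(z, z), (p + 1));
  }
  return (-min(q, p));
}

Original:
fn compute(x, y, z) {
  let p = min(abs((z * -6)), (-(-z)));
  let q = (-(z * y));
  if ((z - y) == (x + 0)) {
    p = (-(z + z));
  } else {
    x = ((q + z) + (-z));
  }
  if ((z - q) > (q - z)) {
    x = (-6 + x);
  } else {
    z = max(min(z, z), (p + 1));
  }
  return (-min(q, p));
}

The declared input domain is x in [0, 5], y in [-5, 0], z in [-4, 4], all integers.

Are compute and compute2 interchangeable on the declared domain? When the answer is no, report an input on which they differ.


The two are interchangeable: constant usage differs; also arithmetic usage differs, and every declared input agrees.
As a probe, take x=4, y=-2, z=-4: compute runs p := -4 | q := -8 | ((z - y) == (x + 0)): false | x := -8 | ((z - q) > (q - z)): true | x := -14 | result 8; compute2 runs p := -4 | q := -8 | ((z - y) == (x + 0)): false | x := -8 | ((z - q) > (q - z)): true | x := -14 | result 8; both end at 8.
An exhaustive pass over the 324 declared inputs shows identical outputs.
verdict: equivalent
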